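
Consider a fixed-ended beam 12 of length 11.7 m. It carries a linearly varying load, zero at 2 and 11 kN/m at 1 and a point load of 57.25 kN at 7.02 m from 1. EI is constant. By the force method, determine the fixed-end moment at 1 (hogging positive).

M_1 = 139.6 kN·m

Take the two fixed-end moments M_1, M_2 as redundants; the released structure is the simple span 12.
On the primary (simply-supported) span, the end slopes from the loading are:
  at 1: triangular load, peak 11: w₀L³/(45EI) = 391.5/EI
  at 2: triangular load, peak 11: 7w₀L³/(360EI) = 342.6/EI
  at 1: point load 57.25 at a = 7.02: Pab(L + b)/(6LEI) = 438.9/EI
  at 2: point load 57.25 at a = 7.02: Pab(L + a)/(6LEI) = 501.6/EI
  θ_10 = 830.4/EI,  θ_20 = 844.1/EI
Flexibility coefficients: a unit moment at one end gives L/(3EI) there and L/(6EI) at the far end, so f₁₁ = f₂₂ = 3.9/EI and f₁₂ = f₂₁ = 1.95/EI.
Compatibility — zero rotation at each built-in end:
  3.9 M_1 + 1.95 M_2 = 830.4
  1.95 M_1 + 3.9 M_2 = 844.1
Solving the pair gives M_1 = 139.6 kN·m and M_2 = 146.6 kN·m (hogging).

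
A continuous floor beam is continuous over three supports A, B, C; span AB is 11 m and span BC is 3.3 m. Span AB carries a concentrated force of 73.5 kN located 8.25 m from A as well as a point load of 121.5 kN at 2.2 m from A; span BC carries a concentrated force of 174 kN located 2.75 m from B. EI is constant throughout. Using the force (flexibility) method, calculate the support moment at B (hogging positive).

M_B = 211.5 kN·m

Release continuity at B by inserting a hinge; the redundant is the internal moment M_B. The primary structure is two simply-supported spans AB and BC.
Discontinuity in slope at B on the released structure — sum the simple-span end rotations:
  span AB: point load 73.5 at a = 8.25: Pab(L + a)/(6LEI) = 486.4/EI
  span AB: point load 121.5 at a = 2.2: Pab(L + a)/(6LEI) = 470.4/EI
  span BC: point load 174 at a = 2.75: Pab(L + b)/(6LEI) = 51.17/EI
  relative rotation θ_0 = (956.8 + 51.17)/EI = 1008/EI
A unit hogging moment at B produces rotation L₁/(3EI) + L₂/(3EI) = 4.767/EI.
Slope continuity at B: θ_0 = M_B·4.767/EI, so M_B = 1008/4.767 = 211.5 kN·m (hogging).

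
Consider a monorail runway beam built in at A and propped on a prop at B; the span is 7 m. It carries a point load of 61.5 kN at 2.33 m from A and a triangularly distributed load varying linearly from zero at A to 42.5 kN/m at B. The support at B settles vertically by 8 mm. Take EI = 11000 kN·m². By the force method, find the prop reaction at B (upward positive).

Choose R_B as the redundant. The primary structure is the cantilever fixed at A.
Free-end deflection of the primary structure under the applied loading (downward +):
  point load 61.5 at a = 2.33: Pa²(3L − a)/(6EI) = 1039/EI
  triangular load, peak 42.5 at the free end: 11w₀L⁴/(120EI) = 9354/EI
  δ_0 = 10393/EI
Tip deflection under a unit load at B: L³/(3EI) = 114.3/EI.
With EI = 11000 kN·m²: δ_0 = 0.9448 m and δ_{BB} = 0.010394 m/kN.
Compatibility — the beam at B must follow the support down by 0.008 m: δ_0 − R_B·δ_{BB} = 0.008, so R_B = (0.9448 − 0.008)/0.010394 = 90.13 kN.

R_B = 90.13 kN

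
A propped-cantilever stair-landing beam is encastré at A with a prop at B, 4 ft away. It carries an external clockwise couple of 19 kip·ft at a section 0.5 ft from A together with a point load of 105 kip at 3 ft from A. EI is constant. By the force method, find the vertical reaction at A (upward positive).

R_A = 36.88 kip

Remove the prop at B; the released (primary) structure is a cantilever built in at A.
Downward deflection at the released point B due to the loads:
  clockwise couple 19 at a = 0.5: M₀a(2L − a)/(2EI) = 35.62/EI
  point load 105 at a = 3: Pa²(3L − a)/(6EI) = 1418/EI
  δ_0 = 1453/EI
Tip deflection under a unit load at B: L³/(3EI) = 21.33/EI.
The prop prevents deflection at B: R_B = δ_0/δ_{BB} = 1453/21.33 = 68.12 kip.
Vertical equilibrium: R_A = ΣP − R_B = 105 − 68.12 = 36.88 kip.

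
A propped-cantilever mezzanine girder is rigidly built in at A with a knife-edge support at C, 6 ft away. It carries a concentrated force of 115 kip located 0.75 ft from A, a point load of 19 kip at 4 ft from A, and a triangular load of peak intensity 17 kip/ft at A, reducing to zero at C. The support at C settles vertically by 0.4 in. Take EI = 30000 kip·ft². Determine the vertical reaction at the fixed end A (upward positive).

Release the roller at C. Primary structure: cantilever fixed at A.
Deflection at C on the released cantilever, summing each load's contribution:
  point load 115 at a = 0.75: Pa²(3L − a)/(6EI) = 186/EI
  point load 19 at a = 4: Pa²(3L − a)/(6EI) = 709.3/EI
  triangular load, peak 17 at the fixed end: w₀L⁴/(30EI) = 734.4/EI
  δ_0 = 1630/EI
Tip deflection under a unit load at C: L³/(3EI) = 72/EI.
With EI = 30000 kip·ft²: δ_0 = 0.054324 ft and δ_{CC} = 0.0024 ft/kip.
Compatibility — the beam at C must follow the support down by 0.03333 ft: δ_0 − R_C·δ_{CC} = 0.03333, so R_C = (0.054324 − 0.03333)/0.0024 = 8.746 kip.
Vertical equilibrium: R_A = ΣP − R_C = 185 − 8.746 = 176.3 kip.

R_A = 176.3 kip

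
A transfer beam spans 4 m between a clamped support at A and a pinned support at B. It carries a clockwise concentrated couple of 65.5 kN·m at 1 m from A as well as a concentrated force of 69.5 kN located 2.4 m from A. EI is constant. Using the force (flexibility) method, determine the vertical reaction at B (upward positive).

R_B = 40.77 kN

Release the roller at B. Primary structure: cantilever fixed at A.
Free-end deflection of the primary structure under the applied loading (downward +):
  clockwise couple 65.5 at a = 1: M₀a(2L − a)/(2EI) = 229.2/EI
  point load 69.5 at a = 2.4: Pa²(3L − a)/(6EI) = 640.5/EI
  δ_0 = 869.8/EI
Flexibility coefficient — unit upward force at B: δ_{BB} = L³/(3EI) = 21.33/EI.
Compatibility at B: δ_0 − R_B·δ_{BB} = 0, so R_B = 869.8/21.33 = 40.77 kN.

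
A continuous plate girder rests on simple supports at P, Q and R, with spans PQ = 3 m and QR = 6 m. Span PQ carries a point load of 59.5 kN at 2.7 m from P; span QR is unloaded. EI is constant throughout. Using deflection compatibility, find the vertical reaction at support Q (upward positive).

Release continuity at Q by inserting a hinge; the redundant is the internal moment M_Q. The primary structure is two simply-supported spans PQ and QR.
Rotations at Q on the released spans (each span's end-slope, ×1/EI):
  span PQ: point load 59.5 at a = 2.7: Pab(L + a)/(6LEI) = 15.26/EI
  relative rotation θ_0 = (15.26 + 0)/EI = 15.26/EI
A unit hogging moment at Q produces rotation L₁/(3EI) + L₂/(3EI) = 3/EI.
Slope continuity at Q: θ_0 = M_Q·3/EI, so M_Q = 15.26/3 = 5.087 kN·m (hogging).
Span PQ, ΣM about P with M_Q applied at Q: R_Q^{PQ}·3 = 160.7 + 5.087, so R_Q^{PQ} = 55.25 kN and R_P = 59.5 − 55.25 = 4.254 kN.
Span QR, ΣM about R: R_Q^{QR}·6 = 0 + 5.087, so R_Q^{QR} = 0.8479 kN and R_R = 0 − 0.8479 = -0.8479 kN.
R_Q = 55.25 + 0.8479 = 56.09 kN.

R_Q = 56.09 kN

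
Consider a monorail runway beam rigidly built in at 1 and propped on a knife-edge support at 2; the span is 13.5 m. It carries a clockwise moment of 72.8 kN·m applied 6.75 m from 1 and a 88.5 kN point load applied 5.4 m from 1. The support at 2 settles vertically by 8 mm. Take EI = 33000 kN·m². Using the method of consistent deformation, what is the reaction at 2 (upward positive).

R_2 = 24.15 kN

Choose R_2 as the redundant. The primary structure is the cantilever fixed at 1.
Primary-structure tip deflection at 2 by superposition:
  clockwise couple 72.8 at a = 6.75: M₀a(2L − a)/(2EI) = 4975/EI
  point load 88.5 at a = 5.4: Pa²(3L − a)/(6EI) = 15097/EI
  δ_0 = 20072/EI
Tip deflection under a unit load at 2: L³/(3EI) = 820.1/EI.
With EI = 33000 kN·m²: δ_0 = 0.60825 m and δ_{22} = 0.024852 m/kN.
Compatibility — the beam at 2 must follow the support down by 0.008 m: δ_0 − R_2·δ_{22} = 0.008, so R_2 = (0.60825 − 0.008)/0.024852 = 24.15 kN.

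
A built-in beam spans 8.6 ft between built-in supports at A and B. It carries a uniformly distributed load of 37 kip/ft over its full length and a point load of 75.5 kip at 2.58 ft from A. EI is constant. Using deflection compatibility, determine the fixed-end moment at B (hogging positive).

Release both end moments; the primary structure is a simply-supported span AB with redundants M_A and M_B.
On the primary (simply-supported) span, the end slopes from the loading are:
  at A: UDL 37: wL³/(24EI) = 980.6/EI
  at B: UDL 37: wL³/(24EI) = 980.6/EI
  at A: point load 75.5 at a = 2.58: Pab(L + b)/(6LEI) = 332.2/EI
  at B: point load 75.5 at a = 2.58: Pab(L + a)/(6LEI) = 254.1/EI
  θ_A0 = 1313/EI,  θ_B0 = 1235/EI
Flexibility coefficients: a unit moment at one end gives L/(3EI) there and L/(6EI) at the far end, so f₁₁ = f₂₂ = 2.867/EI and f₁₂ = f₂₁ = 1.433/EI.
Compatibility — zero rotation at each built-in end:
  2.867 M_A + 1.433 M_B = 1313
  1.433 M_A + 2.867 M_B = 1235
Solving the pair gives M_A = 323.5 kip·ft and M_B = 268.9 kip·ft (hogging).

M_B = 268.9 kip·ft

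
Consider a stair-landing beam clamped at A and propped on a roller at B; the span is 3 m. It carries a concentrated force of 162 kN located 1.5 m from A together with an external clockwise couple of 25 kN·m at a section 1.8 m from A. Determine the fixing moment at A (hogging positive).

Remove the prop at B; the released (primary) structure is a cantilever built in at A.
Deflection at B on the released cantilever, summing each load's contribution:
  point load 162 at a = 1.5: Pa²(3L − a)/(6EI) = 455.6/EI
  clockwise couple 25 at a = 1.8: M₀a(2L − a)/(2EI) = 94.5/EI
  δ_0 = 550.1/EI
Flexibility coefficient — unit upward force at B: δ_{BB} = L³/(3EI) = 9/EI.
Compatibility at B: δ_0 − R_B·δ_{BB} = 0, so R_B = 550.1/9 = 61.12 kN.
Moment equilibrium about A: M_A = Σ(load moments about A) − R_B·L = 268 − 61.12×3 = 84.62 kN·m.

M_A = 84.62 kN·m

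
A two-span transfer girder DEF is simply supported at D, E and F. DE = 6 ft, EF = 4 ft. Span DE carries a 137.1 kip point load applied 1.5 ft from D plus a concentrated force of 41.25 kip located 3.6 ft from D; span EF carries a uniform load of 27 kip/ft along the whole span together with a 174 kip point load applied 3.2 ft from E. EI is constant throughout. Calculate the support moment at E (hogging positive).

M_E = 134.7 kip·ft

Insert a hinge at E; M_E is the redundant, and each span becomes simply supported.
Rotations at E on the released spans (each span's end-slope, ×1/EI):
  span DE: point load 137.1 at a = 1.5: Pab(L + a)/(6LEI) = 192.8/EI
  span DE: point load 41.25 at a = 3.6: Pab(L + a)/(6LEI) = 95.04/EI
  span EF: UDL 27: wL³/(24EI) = 72/EI
  span EF: point load 174 at a = 3.2: Pab(L + b)/(6LEI) = 89.09/EI
  relative rotation θ_0 = (287.8 + 161.1)/EI = 448.9/EI
A unit hogging moment at E produces rotation L₁/(3EI) + L₂/(3EI) = 3.333/EI.
Compatibility: M_E·(L₁+L₂)/(3EI) = θ_0, giving M_E = 134.7 kip·ft (hogging).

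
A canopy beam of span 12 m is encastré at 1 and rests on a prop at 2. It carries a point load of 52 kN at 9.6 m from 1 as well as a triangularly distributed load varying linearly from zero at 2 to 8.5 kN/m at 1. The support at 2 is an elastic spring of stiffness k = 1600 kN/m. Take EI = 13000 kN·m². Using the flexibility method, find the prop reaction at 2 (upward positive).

Take the reaction at 2 as the redundant and release it; the primary structure is a cantilever fixed at 1.
Deflection at 2 on the released cantilever, summing each load's contribution:
  point load 52 at a = 9.6: Pa²(3L − a)/(6EI) = 21086/EI
  triangular load, peak 8.5 at the fixed end: w₀L⁴/(30EI) = 5875/EI
  δ_0 = 26961/EI
Flexibility coefficient — unit upward force at 2: δ_{22} = L³/(3EI) = 576/EI.
With EI = 13000 kN·m²: δ_0 = 2.074 m and δ_{22} = 0.044308 m/kN.
Compatibility — the spring shortens by R_2/k under the reaction it provides: δ_0 − R_2·δ_{22} = R_2/k. With 1/k = 0.000625 m/kN, R_2 = δ_0 / (δ_{22} + 1/k) = 2.074 / (0.044308 + 0.000625) = 46.16 kN.

R_2 = 46.16 kN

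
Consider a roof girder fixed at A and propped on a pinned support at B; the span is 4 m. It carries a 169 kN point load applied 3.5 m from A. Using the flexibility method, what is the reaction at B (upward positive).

R_B = 137.5 kN

Choose R_B as the redundant. The primary structure is the cantilever fixed at A.
Deflection at B on the released cantilever, summing each load's contribution:
  point load 169 at a = 3.5: Pa²(3L − a)/(6EI) = 2933/EI
Flexibility coefficient — unit upward force at B: δ_{BB} = L³/(3EI) = 21.33/EI.
Compatibility at B: δ_0 − R_B·δ_{BB} = 0, so R_B = 2933/21.33 = 137.5 kN.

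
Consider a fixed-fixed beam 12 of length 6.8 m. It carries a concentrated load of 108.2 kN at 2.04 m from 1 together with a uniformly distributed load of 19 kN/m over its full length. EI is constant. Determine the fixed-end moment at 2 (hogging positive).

Release both end moments; the primary structure is a simply-supported span 12 with redundants M_1 and M_2.
Simple-span end rotations at 1 and 2 under the given loads:
  at 1: point load 108.2 at a = 2.04: Pab(L + b)/(6LEI) = 297.7/EI
  at 2: point load 108.2 at a = 2.04: Pab(L + a)/(6LEI) = 227.6/EI
  at 1: UDL 19: wL³/(24EI) = 248.9/EI
  at 2: UDL 19: wL³/(24EI) = 248.9/EI
  θ_10 = 546.6/EI,  θ_20 = 476.6/EI
Flexibility coefficients: a unit moment at one end gives L/(3EI) there and L/(6EI) at the far end, so f₁₁ = f₂₂ = 2.267/EI and f₁₂ = f₂₁ = 1.133/EI.
Compatibility — zero rotation at each built-in end:
  2.267 M_1 + 1.133 M_2 = 546.6
  1.133 M_1 + 2.267 M_2 = 476.6
Solving the pair gives M_1 = 181.4 kN·m and M_2 = 119.6 kN·m (hogging).

M_2 = 119.6 kN·m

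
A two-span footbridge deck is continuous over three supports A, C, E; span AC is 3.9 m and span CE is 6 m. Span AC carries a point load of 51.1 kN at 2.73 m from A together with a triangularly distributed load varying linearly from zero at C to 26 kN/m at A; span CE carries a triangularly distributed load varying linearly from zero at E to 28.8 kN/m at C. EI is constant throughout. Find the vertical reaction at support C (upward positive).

Take M_C as the redundant. Released structure: two simple spans AC and CE with a hinge at C.
End slopes at the hinge C, treating each span as simply supported:
  span AC: point load 51.1 at a = 2.73: Pab(L + a)/(6LEI) = 46.25/EI
  span AC: triangular load, peak 26: 7w₀L³/(360EI) = 29.99/EI
  span CE: triangular load, peak 28.8: w₀L³/(45EI) = 138.2/EI
  relative rotation θ_0 = (76.23 + 138.2)/EI = 214.5/EI
A unit hogging moment at C produces rotation L₁/(3EI) + L₂/(3EI) = 3.3/EI.
Slope continuity at C: θ_0 = M_C·3.3/EI, so M_C = 214.5/3.3 = 64.99 kN·m (hogging).
Span AC, ΣM about A with M_C applied at C: R_C^{AC}·3.9 = 205.4 + 64.99, so R_C^{AC} = 69.33 kN and R_A = 101.8 − 69.33 = 32.47 kN.
Span CE, ΣM about E: R_C^{CE}·6 = 345.6 + 64.99, so R_C^{CE} = 68.43 kN and R_E = 86.4 − 68.43 = 17.97 kN.
R_C = 69.33 + 68.43 = 137.8 kN.

R_C = 137.8 kN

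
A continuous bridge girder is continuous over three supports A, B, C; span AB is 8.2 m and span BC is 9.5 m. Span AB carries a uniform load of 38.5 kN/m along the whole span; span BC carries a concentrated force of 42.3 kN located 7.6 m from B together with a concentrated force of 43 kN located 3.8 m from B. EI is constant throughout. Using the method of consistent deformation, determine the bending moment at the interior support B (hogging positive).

Release continuity at B by inserting a hinge; the redundant is the internal moment M_B. The primary structure is two simply-supported spans AB and BC.
Rotations at B on the released spans (each span's end-slope, ×1/EI):
  span AB: UDL 38.5: wL³/(24EI) = 884.5/EI
  span BC: point load 42.3 at a = 7.6: Pab(L + b)/(6LEI) = 122.2/EI
  span BC: point load 43 at a = 3.8: Pab(L + b)/(6LEI) = 248.4/EI
  relative rotation θ_0 = (884.5 + 370.5)/EI = 1255/EI
A unit hogging moment at B produces rotation L₁/(3EI) + L₂/(3EI) = 5.9/EI.
Compatibility: M_B·(L₁+L₂)/(3EI) = θ_0, giving M_B = 212.7 kN·m (hogging).

M_B = 212.7 kN·m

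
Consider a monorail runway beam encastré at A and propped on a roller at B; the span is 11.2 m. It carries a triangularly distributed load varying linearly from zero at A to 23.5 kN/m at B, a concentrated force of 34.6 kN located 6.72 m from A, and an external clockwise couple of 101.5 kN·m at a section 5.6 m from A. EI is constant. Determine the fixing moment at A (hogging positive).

M_A = 224.4 kN·m

Take the reaction at B as the redundant and release it; the primary structure is a cantilever fixed at A.
Downward deflection at the released point B due to the loads:
  triangular load, peak 23.5 at the free end: 11w₀L⁴/(120EI) = 33896/EI
  point load 34.6 at a = 6.72: Pa²(3L − a)/(6EI) = 7000/EI
  clockwise couple 101.5 at a = 5.6: M₀a(2L − a)/(2EI) = 4775/EI
  δ_0 = 45671/EI
Flexibility coefficient — unit upward force at B: δ_{BB} = L³/(3EI) = 468.3/EI.
Compatibility at B: δ_0 − R_B·δ_{BB} = 0, so R_B = 45671/468.3 = 97.52 kN.
Moment equilibrium about A: M_A = Σ(load moments about A) − R_B·L = 1317 − 97.52×11.2 = 224.4 kN·m.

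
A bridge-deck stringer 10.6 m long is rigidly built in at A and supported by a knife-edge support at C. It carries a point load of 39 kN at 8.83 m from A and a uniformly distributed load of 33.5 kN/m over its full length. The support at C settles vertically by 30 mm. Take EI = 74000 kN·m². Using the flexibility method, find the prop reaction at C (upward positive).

R_C = 156.9 kN

Release the roller at C. Primary structure: cantilever fixed at A.
Primary-structure tip deflection at C by superposition:
  point load 39 at a = 8.83: Pa²(3L − a)/(6EI) = 11641/EI
  UDL 33.5: wL⁴/(8EI) = 52866/EI
  δ_0 = 64507/EI
Flexibility coefficient — unit upward force at C: δ_{CC} = L³/(3EI) = 397/EI.
With EI = 74000 kN·m²: δ_0 = 0.87172 m and δ_{CC} = 0.005365 m/kN.
Compatibility — the beam at C must follow the support down by 0.03 m: δ_0 − R_C·δ_{CC} = 0.03, so R_C = (0.87172 − 0.03)/0.005365 = 156.9 kN.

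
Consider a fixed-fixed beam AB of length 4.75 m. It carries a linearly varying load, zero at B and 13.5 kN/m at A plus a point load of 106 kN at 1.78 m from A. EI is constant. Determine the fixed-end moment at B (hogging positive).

Take the two fixed-end moments M_A, M_B as redundants; the released structure is the simple span AB.
Simple-span end rotations at A and B under the given loads:
  at A: triangular load, peak 13.5: w₀L³/(45EI) = 32.15/EI
  at B: triangular load, peak 13.5: 7w₀L³/(360EI) = 28.13/EI
  at A: point load 106 at a = 1.78: Pab(L + b)/(6LEI) = 151.8/EI
  at B: point load 106 at a = 1.78: Pab(L + a)/(6LEI) = 128.4/EI
  θ_A0 = 183.9/EI,  θ_B0 = 156.5/EI
Flexibility coefficients: a unit moment at one end gives L/(3EI) there and L/(6EI) at the far end, so f₁₁ = f₂₂ = 1.583/EI and f₁₂ = f₂₁ = 0.7917/EI.
Compatibility — zero rotation at each built-in end:
  1.583 M_A + 0.7917 M_B = 183.9
  0.7917 M_A + 1.583 M_B = 156.5
Solving the pair gives M_A = 88.99 kN·m and M_B = 54.36 kN·m (hogging).

M_B = 54.36 kN·m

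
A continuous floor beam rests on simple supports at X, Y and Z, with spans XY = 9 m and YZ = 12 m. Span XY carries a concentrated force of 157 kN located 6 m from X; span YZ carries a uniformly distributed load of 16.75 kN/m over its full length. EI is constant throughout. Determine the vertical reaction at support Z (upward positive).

Insert a hinge at Y; M_Y is the redundant, and each span becomes simply supported.
Discontinuity in slope at Y on the released structure — sum the simple-span end rotations:
  span XY: point load 157 at a = 6: Pab(L + a)/(6LEI) = 785/EI
  span YZ: UDL 16.75: wL³/(24EI) = 1206/EI
  relative rotation θ_0 = (785 + 1206)/EI = 1991/EI
A unit hogging moment at Y produces rotation L₁/(3EI) + L₂/(3EI) = 7/EI.
Compatibility: M_Y·(L₁+L₂)/(3EI) = θ_0, giving M_Y = 284.4 kN·m (hogging).
Span YZ, ΣM about Z: R_Y^{YZ}·12 = 1206 + 284.4, so R_Y^{YZ} = 124.2 kN and R_Z = 201 − 124.2 = 76.8 kN.

R_Z = 76.8 kN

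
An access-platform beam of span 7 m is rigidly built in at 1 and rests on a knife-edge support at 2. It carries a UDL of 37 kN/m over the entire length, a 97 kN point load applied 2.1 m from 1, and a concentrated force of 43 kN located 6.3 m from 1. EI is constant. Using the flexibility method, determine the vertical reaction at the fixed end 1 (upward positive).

R_1 = 253.5 kN

Take the reaction at 2 as the redundant and release it; the primary structure is a cantilever fixed at 1.
Downward deflection at the released point 2 due to the loads:
  UDL 37: wL⁴/(8EI) = 11105/EI
  point load 97 at a = 2.1: Pa²(3L − a)/(6EI) = 1347/EI
  point load 43 at a = 6.3: Pa²(3L − a)/(6EI) = 4181/EI
  δ_0 = 16633/EI
Tip deflection under a unit load at 2: L³/(3EI) = 114.3/EI.
The prop prevents deflection at 2: R_2 = δ_0/δ_{22} = 16633/114.3 = 145.5 kN.
Vertical equilibrium: R_1 = ΣP − R_2 = 399 − 145.5 = 253.5 kN.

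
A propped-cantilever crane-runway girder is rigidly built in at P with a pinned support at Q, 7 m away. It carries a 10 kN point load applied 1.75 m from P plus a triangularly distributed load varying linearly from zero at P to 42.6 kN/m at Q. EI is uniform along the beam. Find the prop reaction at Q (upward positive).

Release the roller at Q. Primary structure: cantilever fixed at P.
Free-end deflection of the primary structure under the applied loading (downward +):
  point load 10 at a = 1.75: Pa²(3L − a)/(6EI) = 98.26/EI
  triangular load, peak 42.6 at the free end: 11w₀L⁴/(120EI) = 9376/EI
  δ_0 = 9474/EI
Tip deflection under a unit load at Q: L³/(3EI) = 114.3/EI.
Compatibility at Q: δ_0 − R_Q·δ_{QQ} = 0, so R_Q = 9474/114.3 = 82.86 kN.

R_Q = 82.86 kN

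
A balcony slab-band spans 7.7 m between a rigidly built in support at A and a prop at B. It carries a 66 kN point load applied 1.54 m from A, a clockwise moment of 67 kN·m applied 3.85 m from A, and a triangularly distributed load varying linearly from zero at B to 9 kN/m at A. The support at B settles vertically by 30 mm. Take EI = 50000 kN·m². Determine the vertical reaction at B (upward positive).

Choose R_B as the redundant. The primary structure is the cantilever fixed at A.
Primary-structure tip deflection at B by superposition:
  point load 66 at a = 1.54: Pa²(3L − a)/(6EI) = 562.4/EI
  clockwise couple 67 at a = 3.85: M₀a(2L − a)/(2EI) = 1490/EI
  triangular load, peak 9 at the fixed end: w₀L⁴/(30EI) = 1055/EI
  δ_0 = 3107/EI
Tip deflection under a unit load at B: L³/(3EI) = 152.2/EI.
With EI = 50000 kN·m²: δ_0 = 0.062134 m and δ_{BB} = 0.003044 m/kN.
Compatibility — the beam at B must follow the support down by 0.03 m: δ_0 − R_B·δ_{BB} = 0.03, so R_B = (0.062134 − 0.03)/0.003044 = 10.56 kN.

R_B = 10.56 kN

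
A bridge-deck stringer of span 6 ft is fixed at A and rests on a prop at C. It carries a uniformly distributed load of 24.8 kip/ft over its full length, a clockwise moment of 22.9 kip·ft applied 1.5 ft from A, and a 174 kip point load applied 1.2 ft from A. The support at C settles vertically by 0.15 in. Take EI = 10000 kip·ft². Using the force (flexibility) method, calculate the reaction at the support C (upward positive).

R_C = 66.31 kip

Choose R_C as the redundant. The primary structure is the cantilever fixed at A.
Free-end deflection of the primary structure under the applied loading (downward +):
  UDL 24.8: wL⁴/(8EI) = 4018/EI
  clockwise couple 22.9 at a = 1.5: M₀a(2L − a)/(2EI) = 180.3/EI
  point load 174 at a = 1.2: Pa²(3L − a)/(6EI) = 701.6/EI
  δ_0 = 4900/EI
Flexibility coefficient — unit upward force at C: δ_{CC} = L³/(3EI) = 72/EI.
With EI = 10000 kip·ft²: δ_0 = 0.48995 ft and δ_{CC} = 0.0072 ft/kip.
Compatibility — the beam at C must follow the support down by 0.0125 ft: δ_0 − R_C·δ_{CC} = 0.0125, so R_C = (0.48995 − 0.0125)/0.0072 = 66.31 kip.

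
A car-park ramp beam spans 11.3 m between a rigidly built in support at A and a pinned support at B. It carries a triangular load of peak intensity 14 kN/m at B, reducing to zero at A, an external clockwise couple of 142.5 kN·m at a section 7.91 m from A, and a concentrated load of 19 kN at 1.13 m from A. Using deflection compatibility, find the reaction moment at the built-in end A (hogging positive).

Take the reaction at B as the redundant and release it; the primary structure is a cantilever fixed at A.
Free-end deflection of the primary structure under the applied loading (downward +):
  triangular load, peak 14 at the free end: 11w₀L⁴/(120EI) = 20924/EI
  clockwise couple 142.5 at a = 7.91: M₀a(2L − a)/(2EI) = 8279/EI
  point load 19 at a = 1.13: Pa²(3L − a)/(6EI) = 132.5/EI
  δ_0 = 29336/EI
Flexibility coefficient — unit upward force at B: δ_{BB} = L³/(3EI) = 481/EI.
The prop prevents deflection at B: R_B = δ_0/δ_{BB} = 29336/481 = 60.99 kN.
Moment equilibrium about A: M_A = Σ(load moments about A) − R_B·L = 759.9 − 60.99×11.3 = 70.62 kN·m.

M_A = 70.62 kN·m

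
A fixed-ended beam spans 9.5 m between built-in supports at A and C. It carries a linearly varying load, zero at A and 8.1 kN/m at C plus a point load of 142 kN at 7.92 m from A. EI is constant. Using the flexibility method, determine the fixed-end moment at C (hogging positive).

Release both end moments; the primary structure is a simply-supported span AC with redundants M_A and M_C.
Simple-span end rotations at A and C under the given loads:
  at A: triangular load, peak 8.1: 7w₀L³/(360EI) = 135/EI
  at C: triangular load, peak 8.1: w₀L³/(45EI) = 154.3/EI
  at A: point load 142 at a = 7.92: Pab(L + b)/(6LEI) = 345.4/EI
  at C: point load 142 at a = 7.92: Pab(L + a)/(6LEI) = 543.1/EI
  θ_A0 = 480.4/EI,  θ_C0 = 697.4/EI
Flexibility coefficients: a unit moment at one end gives L/(3EI) there and L/(6EI) at the far end, so f₁₁ = f₂₂ = 3.167/EI and f₁₂ = f₂₁ = 1.583/EI.
Compatibility — zero rotation at each built-in end:
  3.167 M_A + 1.583 M_C = 480.4
  1.583 M_A + 3.167 M_C = 697.4
Solving the pair gives M_A = 55.48 kN·m and M_C = 192.5 kN·m (hogging).

M_C = 192.5 kN·m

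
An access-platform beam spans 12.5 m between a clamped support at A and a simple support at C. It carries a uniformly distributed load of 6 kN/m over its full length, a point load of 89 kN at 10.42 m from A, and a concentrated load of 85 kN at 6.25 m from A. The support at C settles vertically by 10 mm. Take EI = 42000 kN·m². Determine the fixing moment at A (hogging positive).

Release the roller at C. Primary structure: cantilever fixed at A.
Free-end deflection of the primary structure under the applied loading (downward +):
  UDL 6: wL⁴/(8EI) = 18311/EI
  point load 89 at a = 10.42: Pa²(3L − a)/(6EI) = 43614/EI
  point load 85 at a = 6.25: Pa²(3L − a)/(6EI) = 17293/EI
  δ_0 = 79218/EI
Flexibility coefficient — unit upward force at C: δ_{CC} = L³/(3EI) = 651/EI.
With EI = 42000 kN·m²: δ_0 = 1.8861 m and δ_{CC} = 0.015501 m/kN.
Compatibility — the beam at C must follow the support down by 0.01 m: δ_0 − R_C·δ_{CC} = 0.01, so R_C = (1.8861 − 0.01)/0.015501 = 121 kN.
Moment equilibrium about A: M_A = Σ(load moments about A) − R_C·L = 1927 − 121×12.5 = 414.5 kN·m.

M_A = 414.5 kN·m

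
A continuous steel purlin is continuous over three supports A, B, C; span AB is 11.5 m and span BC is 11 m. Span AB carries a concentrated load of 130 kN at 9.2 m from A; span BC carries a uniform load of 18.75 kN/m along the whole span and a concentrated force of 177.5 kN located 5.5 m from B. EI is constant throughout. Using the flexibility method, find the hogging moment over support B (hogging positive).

M_B = 427.7 kN·m

Take M_B as the redundant. Released structure: two simple spans AB and BC with a hinge at B.
End slopes at the hinge B, treating each span as simply supported:
  span AB: point load 130 at a = 9.2: Pab(L + a)/(6LEI) = 825.2/EI
  span BC: UDL 18.75: wL³/(24EI) = 1040/EI
  span BC: point load 177.5 at a = 5.5: Pab(L + b)/(6LEI) = 1342/EI
  relative rotation θ_0 = (825.2 + 2382)/EI = 3207/EI
A unit hogging moment at B produces rotation L₁/(3EI) + L₂/(3EI) = 7.5/EI.
Compatibility: M_B·(L₁+L₂)/(3EI) = θ_0, giving M_B = 427.7 kN·m (hogging).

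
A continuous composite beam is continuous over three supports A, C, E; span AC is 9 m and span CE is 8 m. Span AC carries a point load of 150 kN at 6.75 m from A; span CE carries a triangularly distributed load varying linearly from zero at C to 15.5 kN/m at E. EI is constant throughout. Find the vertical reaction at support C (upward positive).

R_C = 167.3 kN

Release continuity at C by inserting a hinge; the redundant is the internal moment M_C. The primary structure is two simply-supported spans AC and CE.
Rotations at C on the released spans (each span's end-slope, ×1/EI):
  span AC: point load 150 at a = 6.75: Pab(L + a)/(6LEI) = 664.5/EI
  span CE: triangular load, peak 15.5: 7w₀L³/(360EI) = 154.3/EI
  relative rotation θ_0 = (664.5 + 154.3)/EI = 818.8/EI
A unit hogging moment at C produces rotation L₁/(3EI) + L₂/(3EI) = 5.667/EI.
Slope continuity at C: θ_0 = M_C·5.667/EI, so M_C = 818.8/5.667 = 144.5 kN·m (hogging).
Span AC, ΣM about A with M_C applied at C: R_C^{AC}·9 = 1012 + 144.5, so R_C^{AC} = 128.6 kN and R_A = 150 − 128.6 = 21.45 kN.
Span CE, ΣM about E: R_C^{CE}·8 = 165.3 + 144.5, so R_C^{CE} = 38.73 kN and R_E = 62 − 38.73 = 23.27 kN.
R_C = 128.6 + 38.73 = 167.3 kN.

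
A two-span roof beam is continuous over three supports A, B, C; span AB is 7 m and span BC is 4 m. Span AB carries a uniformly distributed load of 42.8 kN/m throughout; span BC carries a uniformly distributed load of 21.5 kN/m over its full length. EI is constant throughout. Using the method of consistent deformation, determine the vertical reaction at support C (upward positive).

R_C = -2.615 kN

Insert a hinge at B; M_B is the redundant, and each span becomes simply supported.
Discontinuity in slope at B on the released structure — sum the simple-span end rotations:
  span AB: UDL 42.8: wL³/(24EI) = 611.7/EI
  span BC: UDL 21.5: wL³/(24EI) = 57.33/EI
  relative rotation θ_0 = (611.7 + 57.33)/EI = 669/EI
A unit hogging moment at B produces rotation L₁/(3EI) + L₂/(3EI) = 3.667/EI.
Compatibility: M_B·(L₁+L₂)/(3EI) = θ_0, giving M_B = 182.5 kN·m (hogging).
Span BC, ΣM about C: R_B^{BC}·4 = 172 + 182.5, so R_B^{BC} = 88.61 kN and R_C = 86 − 88.61 = -2.615 kN.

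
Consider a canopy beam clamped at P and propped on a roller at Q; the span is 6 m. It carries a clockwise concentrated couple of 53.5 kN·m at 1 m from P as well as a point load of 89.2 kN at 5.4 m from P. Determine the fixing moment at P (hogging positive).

Choose R_Q as the redundant. The primary structure is the cantilever fixed at P.
Downward deflection at the released point Q due to the loads:
  clockwise couple 53.5 at a = 1: M₀a(2L − a)/(2EI) = 294.2/EI
  point load 89.2 at a = 5.4: Pa²(3L − a)/(6EI) = 5462/EI
  δ_0 = 5757/EI
Tip deflection under a unit load at Q: L³/(3EI) = 72/EI.
Compatibility at Q: δ_0 − R_Q·δ_{QQ} = 0, so R_Q = 5757/72 = 79.95 kN.
Moment equilibrium about P: M_P = Σ(load moments about P) − R_Q·L = 535.2 − 79.95×6 = 55.47 kN·m.

M_P = 55.47 kN·m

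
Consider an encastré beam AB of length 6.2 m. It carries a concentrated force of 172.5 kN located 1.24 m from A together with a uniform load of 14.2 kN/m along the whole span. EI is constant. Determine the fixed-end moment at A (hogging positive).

Take the two fixed-end moments M_A, M_B as redundants; the released structure is the simple span AB.
Simple-span end rotations at A and B under the given loads:
  at A: point load 172.5 at a = 1.24: Pab(L + b)/(6LEI) = 318.3/EI
  at B: point load 172.5 at a = 1.24: Pab(L + a)/(6LEI) = 212.2/EI
  at A: UDL 14.2: wL³/(24EI) = 141/EI
  at B: UDL 14.2: wL³/(24EI) = 141/EI
  θ_A0 = 459.3/EI,  θ_B0 = 353.2/EI
Flexibility coefficients: a unit moment at one end gives L/(3EI) there and L/(6EI) at the far end, so f₁₁ = f₂₂ = 2.067/EI and f₁₂ = f₂₁ = 1.033/EI.
Compatibility — zero rotation at each built-in end:
  2.067 M_A + 1.033 M_B = 459.3
  1.033 M_A + 2.067 M_B = 353.2
Solving the pair gives M_A = 182.4 kN·m and M_B = 79.71 kN·m (hogging).

M_A = 182.4 kN·m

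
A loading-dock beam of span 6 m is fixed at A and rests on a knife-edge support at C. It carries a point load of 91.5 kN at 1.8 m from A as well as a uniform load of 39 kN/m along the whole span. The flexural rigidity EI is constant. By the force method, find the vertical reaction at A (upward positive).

Release the roller at C. Primary structure: cantilever fixed at A.
Downward deflection at the released point C due to the loads:
  point load 91.5 at a = 1.8: Pa²(3L − a)/(6EI) = 800.4/EI
  UDL 39: wL⁴/(8EI) = 6318/EI
  δ_0 = 7118/EI
Flexibility coefficient — unit upward force at C: δ_{CC} = L³/(3EI) = 72/EI.
The prop prevents deflection at C: R_C = δ_0/δ_{CC} = 7118/72 = 98.87 kN.
Vertical equilibrium: R_A = ΣP − R_C = 325.5 − 98.87 = 226.6 kN.

R_A = 226.6 kN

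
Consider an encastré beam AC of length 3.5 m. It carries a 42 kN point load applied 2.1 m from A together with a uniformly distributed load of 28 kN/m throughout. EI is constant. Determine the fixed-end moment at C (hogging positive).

Release both end moments; the primary structure is a simply-supported span AC with redundants M_A and M_C.
Simple-span end rotations at A and C under the given loads:
  at A: point load 42 at a = 2.1: Pab(L + b)/(6LEI) = 28.81/EI
  at C: point load 42 at a = 2.1: Pab(L + a)/(6LEI) = 32.93/EI
  at A: UDL 28: wL³/(24EI) = 50.02/EI
  at C: UDL 28: wL³/(24EI) = 50.02/EI
  θ_A0 = 78.83/EI,  θ_C0 = 82.95/EI
Flexibility coefficients: a unit moment at one end gives L/(3EI) there and L/(6EI) at the far end, so f₁₁ = f₂₂ = 1.167/EI and f₁₂ = f₂₁ = 0.5833/EI.
Compatibility — zero rotation at each built-in end:
  1.167 M_A + 0.5833 M_C = 78.83
  0.5833 M_A + 1.167 M_C = 82.95
Solving the pair gives M_A = 42.7 kN·m and M_C = 49.75 kN·m (hogging).

M_C = 49.75 kN·m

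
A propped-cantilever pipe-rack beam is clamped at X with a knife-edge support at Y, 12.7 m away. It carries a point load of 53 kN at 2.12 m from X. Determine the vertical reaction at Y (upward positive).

R_Y = 2.092 kN

Take the reaction at Y as the redundant and release it; the primary structure is a cantilever fixed at X.
Deflection at Y on the released cantilever, summing each load's contribution:
  point load 53 at a = 2.12: Pa²(3L − a)/(6EI) = 1428/EI
Flexibility coefficient — unit upward force at Y: δ_{YY} = L³/(3EI) = 682.8/EI.
Compatibility at Y: δ_0 − R_Y·δ_{YY} = 0, so R_Y = 1428/682.8 = 2.092 kN.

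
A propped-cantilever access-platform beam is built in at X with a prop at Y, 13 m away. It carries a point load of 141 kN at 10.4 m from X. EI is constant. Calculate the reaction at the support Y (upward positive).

R_Y = 99.26 kN

Choose R_Y as the redundant. The primary structure is the cantilever fixed at X.
Free-end deflection of the primary structure under the applied loading (downward +):
  point load 141 at a = 10.4: Pa²(3L − a)/(6EI) = 72694/EI
Tip deflection under a unit load at Y: L³/(3EI) = 732.3/EI.
Compatibility at Y: δ_0 − R_Y·δ_{YY} = 0, so R_Y = 72694/732.3 = 99.26 kN.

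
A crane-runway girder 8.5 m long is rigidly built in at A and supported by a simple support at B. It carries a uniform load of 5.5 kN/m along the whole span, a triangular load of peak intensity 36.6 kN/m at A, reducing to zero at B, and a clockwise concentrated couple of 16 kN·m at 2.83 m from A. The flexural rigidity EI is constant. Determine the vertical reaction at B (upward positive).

R_B = 50.21 kN

Release the roller at B. Primary structure: cantilever fixed at A.
Primary-structure tip deflection at B by superposition:
  UDL 5.5: wL⁴/(8EI) = 3589/EI
  triangular load, peak 36.6 at the fixed end: w₀L⁴/(30EI) = 6368/EI
  clockwise couple 16 at a = 2.83: M₀a(2L − a)/(2EI) = 320.8/EI
  δ_0 = 10278/EI
Tip deflection under a unit load at B: L³/(3EI) = 204.7/EI.
The prop prevents deflection at B: R_B = δ_0/δ_{BB} = 10278/204.7 = 50.21 kN.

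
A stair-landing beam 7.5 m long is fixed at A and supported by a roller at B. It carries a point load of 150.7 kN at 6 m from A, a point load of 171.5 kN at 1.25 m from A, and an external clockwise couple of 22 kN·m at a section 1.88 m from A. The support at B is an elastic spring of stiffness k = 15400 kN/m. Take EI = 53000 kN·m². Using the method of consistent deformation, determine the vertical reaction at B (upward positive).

Remove the prop at B; the released (primary) structure is a cantilever built in at A.
Deflection at B on the released cantilever, summing each load's contribution:
  point load 150.7 at a = 6: Pa²(3L − a)/(6EI) = 14919/EI
  point load 171.5 at a = 1.25: Pa²(3L − a)/(6EI) = 949.1/EI
  clockwise couple 22 at a = 1.88: M₀a(2L − a)/(2EI) = 271.3/EI
  δ_0 = 16140/EI
Flexibility coefficient — unit upward force at B: δ_{BB} = L³/(3EI) = 140.6/EI.
With EI = 53000 kN·m²: δ_0 = 0.30452 m and δ_{BB} = 0.002653 m/kN.
Compatibility — the spring shortens by R_B/k under the reaction it provides: δ_0 − R_B·δ_{BB} = R_B/k. With 1/k = 0.000065 m/kN, R_B = δ_0 / (δ_{BB} + 1/k) = 0.30452 / (0.002653 + 0.000065) = 112 kN.

R_B = 112 kN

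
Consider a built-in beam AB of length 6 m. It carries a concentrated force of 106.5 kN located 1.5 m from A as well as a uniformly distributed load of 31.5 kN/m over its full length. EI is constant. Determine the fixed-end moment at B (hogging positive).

M_B = 124.5 kN·m

Release both end moments; the primary structure is a simply-supported span AB with redundants M_A and M_B.
Simple-span end rotations at A and B under the given loads:
  at A: point load 106.5 at a = 1.5: Pab(L + b)/(6LEI) = 209.7/EI
  at B: point load 106.5 at a = 1.5: Pab(L + a)/(6LEI) = 149.8/EI
  at A: UDL 31.5: wL³/(24EI) = 283.5/EI
  at B: UDL 31.5: wL³/(24EI) = 283.5/EI
  θ_A0 = 493.2/EI,  θ_B0 = 433.3/EI
Flexibility coefficients: a unit moment at one end gives L/(3EI) there and L/(6EI) at the far end, so f₁₁ = f₂₂ = 2/EI and f₁₂ = f₂₁ = 1/EI.
Compatibility — zero rotation at each built-in end:
  2 M_A + 1 M_B = 493.2
  1 M_A + 2 M_B = 433.3
Solving the pair gives M_A = 184.4 kN·m and M_B = 124.5 kN·m (hogging).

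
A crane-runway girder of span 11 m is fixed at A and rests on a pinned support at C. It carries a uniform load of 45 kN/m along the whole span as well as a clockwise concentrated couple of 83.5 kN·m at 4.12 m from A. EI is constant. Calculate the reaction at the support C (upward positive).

Release the roller at C. Primary structure: cantilever fixed at A.
Free-end deflection of the primary structure under the applied loading (downward +):
  UDL 45: wL⁴/(8EI) = 82356/EI
  clockwise couple 83.5 at a = 4.12: M₀a(2L − a)/(2EI) = 3076/EI
  δ_0 = 85431/EI
Flexibility coefficient — unit upward force at C: δ_{CC} = L³/(3EI) = 443.7/EI.
Compatibility at C: δ_0 − R_C·δ_{CC} = 0, so R_C = 85431/443.7 = 192.6 kN.

R_C = 192.6 kN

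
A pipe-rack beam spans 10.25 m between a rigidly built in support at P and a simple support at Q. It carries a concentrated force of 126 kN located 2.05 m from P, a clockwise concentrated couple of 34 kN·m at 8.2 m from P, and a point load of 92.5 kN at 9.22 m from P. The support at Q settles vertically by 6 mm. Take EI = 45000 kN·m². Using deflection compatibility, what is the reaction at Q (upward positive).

Take the reaction at Q as the redundant and release it; the primary structure is a cantilever fixed at P.
Deflection at Q on the released cantilever, summing each load's contribution:
  point load 126 at a = 2.05: Pa²(3L − a)/(6EI) = 2533/EI
  clockwise couple 34 at a = 8.2: M₀a(2L − a)/(2EI) = 1715/EI
  point load 92.5 at a = 9.22: Pa²(3L − a)/(6EI) = 28216/EI
  δ_0 = 32464/EI
Tip deflection under a unit load at Q: L³/(3EI) = 359/EI.
With EI = 45000 kN·m²: δ_0 = 0.72141 m and δ_{QQ} = 0.007977 m/kN.
Compatibility — the beam at Q must follow the support down by 0.006 m: δ_0 − R_Q·δ_{QQ} = 0.006, so R_Q = (0.72141 − 0.006)/0.007977 = 89.68 kN.

R_Q = 89.68 kN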